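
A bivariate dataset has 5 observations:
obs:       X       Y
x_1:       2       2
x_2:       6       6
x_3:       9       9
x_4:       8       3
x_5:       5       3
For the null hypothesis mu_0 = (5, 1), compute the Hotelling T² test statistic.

Step 1 — sample mean vector:
  mean(X) = (2 + 6 + 9 + 8 + 5) / 5 = 30/5 = 6
  mean(Y) = (2 + 6 + 9 + 3 + 3) / 5 = 23/5 = 4.6
  x̄ = (6, 4.6),  deviation x̄ - mu_0 = (6, 4.6) - (5, 1) = (1, 3.6).

Step 2 — sample covariance matrix, S[i,j] = (1/(n-1)) · Σ_k (x_{k,i} - mean_i) · (x_{k,j} - mean_j), divisor n-1 = 4:
  S[X,X] = ((-4)·(-4) + (0)·(0) + (3)·(3) + (2)·(2) + (-1)·(-1)) / 4 = 30/4 = 7.5
  S[X,Y] = ((-4)·(-2.6) + (0)·(1.4) + (3)·(4.4) + (2)·(-1.6) + (-1)·(-1.6)) / 4 = 22/4 = 5.5
  S[Y,Y] = ((-2.6)·(-2.6) + (1.4)·(1.4) + (4.4)·(4.4) + (-1.6)·(-1.6) + (-1.6)·(-1.6)) / 4 = 33.2/4 = 8.3
  S = [[7.5, 5.5],
 [5.5, 8.3]].

Step 3 — invert S. det(S) = 7.5·8.3 - (5.5)² = 32.
  S^{-1} = (1/det) · [[d, -b], [-b, a]] = [[0.2594, -0.1719],
 [-0.1719, 0.2344]].

Step 4 — quadratic form (x̄ - mu_0)^T · S^{-1} · (x̄ - mu_0):
  S^{-1} · (x̄ - mu_0) = (-0.3594, 0.6719),
  (x̄ - mu_0)^T · [...] = (1)·(-0.3594) + (3.6)·(0.6719) = 2.0594.

Step 5 — scale by n: T² = 5 · 2.0594 = 10.2969.

T² ≈ 10.2969


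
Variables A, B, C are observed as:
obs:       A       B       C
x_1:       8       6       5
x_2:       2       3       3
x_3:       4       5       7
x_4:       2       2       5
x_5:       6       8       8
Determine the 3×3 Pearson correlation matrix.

Step 1 — column means:
  mean(A) = (8 + 2 + 4 + 2 + 6) / 5 = 22/5 = 4.4
  mean(B) = (6 + 3 + 5 + 2 + 8) / 5 = 24/5 = 4.8
  mean(C) = (5 + 3 + 7 + 5 + 8) / 5 = 28/5 = 5.6

Step 2 — sample variances and covariances s[i,j] = (1/(n-1)) · Σ_k (x_{k,i} - mean_i) · (x_{k,j} - mean_j), with n-1 = 4:
  s[A,A] = ((3.6)·(3.6) + (-2.4)·(-2.4) + (-0.4)·(-0.4) + (-2.4)·(-2.4) + (1.6)·(1.6)) / 4 = 27.2/4 = 6.8
  s[A,B] = ((3.6)·(1.2) + (-2.4)·(-1.8) + (-0.4)·(0.2) + (-2.4)·(-2.8) + (1.6)·(3.2)) / 4 = 20.4/4 = 5.1
  s[A,C] = ((3.6)·(-0.6) + (-2.4)·(-2.6) + (-0.4)·(1.4) + (-2.4)·(-0.6) + (1.6)·(2.4)) / 4 = 8.8/4 = 2.2
  s[B,B] = ((1.2)·(1.2) + (-1.8)·(-1.8) + (0.2)·(0.2) + (-2.8)·(-2.8) + (3.2)·(3.2)) / 4 = 22.8/4 = 5.7
  s[B,C] = ((1.2)·(-0.6) + (-1.8)·(-2.6) + (0.2)·(1.4) + (-2.8)·(-0.6) + (3.2)·(2.4)) / 4 = 13.6/4 = 3.4
  s[C,C] = ((-0.6)·(-0.6) + (-2.6)·(-2.6) + (1.4)·(1.4) + (-0.6)·(-0.6) + (2.4)·(2.4)) / 4 = 15.2/4 = 3.8
  Sample standard deviations s_i = √(s[i,i]):
  s(A) = √(6.8) = 2.6077
  s(B) = √(5.7) = 2.3875
  s(C) = √(3.8) = 1.9494

Step 3 — r_{ij} = s_{ij} / (s_i · s_j):
  r[A,A] = 1 (diagonal).
  r[A,B] = 5.1 / (2.6077 · 2.3875) = 5.1 / 6.2258 = 0.8192
  r[A,C] = 2.2 / (2.6077 · 1.9494) = 2.2 / 5.0833 = 0.4328
  r[B,B] = 1 (diagonal).
  r[B,C] = 3.4 / (2.3875 · 1.9494) = 3.4 / 4.654 = 0.7305
  r[C,C] = 1 (diagonal).

R is symmetric with unit diagonal. Assembling:

R = [[1, 0.8192, 0.4328],
 [0.8192, 1, 0.7305],
 [0.4328, 0.7305, 1]]


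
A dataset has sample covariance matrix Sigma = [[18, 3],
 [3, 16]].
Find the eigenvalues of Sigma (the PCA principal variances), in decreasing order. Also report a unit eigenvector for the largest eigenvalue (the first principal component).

Step 1 — characteristic polynomial of 2×2 Sigma:
  det(Sigma - λI) = λ² - trace · λ + det = 0.
  trace = 18 + 16 = 34, det = 18·16 - (3)² = 279.
Step 2 — discriminant:
  Δ = trace² - 4·det = 1156 - 1116 = 40.
Step 3 — eigenvalues:
  λ = (trace ± √Δ)/2 = (34 ± 6.3246)/2,
  λ_1 = 20.1623,  λ_2 = 13.8377.

Step 4 — unit eigenvector for λ_1: solve (Sigma - λ_1 I)v = 0. First row:
  (18 - 20.1623)·v_x + (3)·v_y = 0, i.e. (-2.1623)·v_x + (3)·v_y = 0,
  so v ∝ (b, λ_1 - a) = (3, 2.1623) = u.
  ||u|| = √((3)² + (2.1623)²) = √(13.6754) ≈ 3.698,
  v_1 = u/||u|| ≈ (0.8112, 0.5847) (||v_1|| = 1).

λ_1 = 20.1623,  λ_2 = 13.8377;  v_1 ≈ (0.8112, 0.5847)


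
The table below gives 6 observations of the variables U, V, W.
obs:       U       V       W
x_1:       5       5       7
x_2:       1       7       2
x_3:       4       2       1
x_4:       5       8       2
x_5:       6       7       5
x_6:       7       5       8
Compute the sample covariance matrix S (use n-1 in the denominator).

Step 1 — column means:
  mean(U) = (5 + 1 + 4 + 5 + 6 + 7) / 6 = 28/6 = 4.6667
  mean(V) = (5 + 7 + 2 + 8 + 7 + 5) / 6 = 34/6 = 5.6667
  mean(W) = (7 + 2 + 1 + 2 + 5 + 8) / 6 = 25/6 = 4.1667

Step 2 — sample covariance S[i,j] = (1/(n-1)) · Σ_k (x_{k,i} - mean_i) · (x_{k,j} - mean_j), with n-1 = 5.
  S[U,U] = ((0.3333)·(0.3333) + (-3.6667)·(-3.6667) + (-0.6667)·(-0.6667) + (0.3333)·(0.3333) + (1.3333)·(1.3333) + (2.3333)·(2.3333)) / 5 = 21.3333/5 = 4.2667
  S[U,V] = ((0.3333)·(-0.6667) + (-3.6667)·(1.3333) + (-0.6667)·(-3.6667) + (0.3333)·(2.3333) + (1.3333)·(1.3333) + (2.3333)·(-0.6667)) / 5 = -1.6667/5 = -0.3333
  S[U,W] = ((0.3333)·(2.8333) + (-3.6667)·(-2.1667) + (-0.6667)·(-3.1667) + (0.3333)·(-2.1667) + (1.3333)·(0.8333) + (2.3333)·(3.8333)) / 5 = 20.3333/5 = 4.0667
  S[V,V] = ((-0.6667)·(-0.6667) + (1.3333)·(1.3333) + (-3.6667)·(-3.6667) + (2.3333)·(2.3333) + (1.3333)·(1.3333) + (-0.6667)·(-0.6667)) / 5 = 23.3333/5 = 4.6667
  S[V,W] = ((-0.6667)·(2.8333) + (1.3333)·(-2.1667) + (-3.6667)·(-3.1667) + (2.3333)·(-2.1667) + (1.3333)·(0.8333) + (-0.6667)·(3.8333)) / 5 = 0.3333/5 = 0.0667
  S[W,W] = ((2.8333)·(2.8333) + (-2.1667)·(-2.1667) + (-3.1667)·(-3.1667) + (-2.1667)·(-2.1667) + (0.8333)·(0.8333) + (3.8333)·(3.8333)) / 5 = 42.8333/5 = 8.5667

S is symmetric (S[j,i] = S[i,j]). Assembling:

S = [[4.2667, -0.3333, 4.0667],
 [-0.3333, 4.6667, 0.0667],
 [4.0667, 0.0667, 8.5667]]


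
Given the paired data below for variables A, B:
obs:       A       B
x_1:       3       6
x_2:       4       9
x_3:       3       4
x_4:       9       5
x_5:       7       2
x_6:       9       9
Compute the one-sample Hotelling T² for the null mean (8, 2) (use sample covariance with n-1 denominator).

Step 1 — sample mean vector:
  mean(A) = (3 + 4 + 3 + 9 + 7 + 9) / 6 = 35/6 = 5.8333
  mean(B) = (6 + 9 + 4 + 5 + 2 + 9) / 6 = 35/6 = 5.8333
  x̄ = (5.8333, 5.8333),  deviation x̄ - mu_0 = (5.8333, 5.8333) - (8, 2) = (-2.1667, 3.8333).

Step 2 — sample covariance matrix, S[i,j] = (1/(n-1)) · Σ_k (x_{k,i} - mean_i) · (x_{k,j} - mean_j), divisor n-1 = 5:
  S[A,A] = ((-2.8333)·(-2.8333) + (-1.8333)·(-1.8333) + (-2.8333)·(-2.8333) + (3.1667)·(3.1667) + (1.1667)·(1.1667) + (3.1667)·(3.1667)) / 5 = 40.8333/5 = 8.1667
  S[A,B] = ((-2.8333)·(0.1667) + (-1.8333)·(3.1667) + (-2.8333)·(-1.8333) + (3.1667)·(-0.8333) + (1.1667)·(-3.8333) + (3.1667)·(3.1667)) / 5 = 1.8333/5 = 0.3667
  S[B,B] = ((0.1667)·(0.1667) + (3.1667)·(3.1667) + (-1.8333)·(-1.8333) + (-0.8333)·(-0.8333) + (-3.8333)·(-3.8333) + (3.1667)·(3.1667)) / 5 = 38.8333/5 = 7.7667
  S = [[8.1667, 0.3667],
 [0.3667, 7.7667]].

Step 3 — invert S. det(S) = 8.1667·7.7667 - (0.3667)² = 63.2933.
  S^{-1} = (1/det) · [[d, -b], [-b, a]] = [[0.1227, -0.0058],
 [-0.0058, 0.129]].

Step 4 — quadratic form (x̄ - mu_0)^T · S^{-1} · (x̄ - mu_0):
  S^{-1} · (x̄ - mu_0) = (-0.2881, 0.5072),
  (x̄ - mu_0)^T · [...] = (-2.1667)·(-0.2881) + (3.8333)·(0.5072) = 2.5683.

Step 5 — scale by n: T² = 6 · 2.5683 = 15.4097.

T² ≈ 15.4097


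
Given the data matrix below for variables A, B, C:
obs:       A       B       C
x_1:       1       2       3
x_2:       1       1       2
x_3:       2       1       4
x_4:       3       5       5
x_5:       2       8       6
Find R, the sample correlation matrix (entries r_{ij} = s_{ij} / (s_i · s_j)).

Step 1 — column means:
  mean(A) = (1 + 1 + 2 + 3 + 2) / 5 = 9/5 = 1.8
  mean(B) = (2 + 1 + 1 + 5 + 8) / 5 = 17/5 = 3.4
  mean(C) = (3 + 2 + 4 + 5 + 6) / 5 = 20/5 = 4

Step 2 — sample variances and covariances s[i,j] = (1/(n-1)) · Σ_k (x_{k,i} - mean_i) · (x_{k,j} - mean_j), with n-1 = 4:
  s[A,A] = ((-0.8)·(-0.8) + (-0.8)·(-0.8) + (0.2)·(0.2) + (1.2)·(1.2) + (0.2)·(0.2)) / 4 = 2.8/4 = 0.7
  s[A,B] = ((-0.8)·(-1.4) + (-0.8)·(-2.4) + (0.2)·(-2.4) + (1.2)·(1.6) + (0.2)·(4.6)) / 4 = 5.4/4 = 1.35
  s[A,C] = ((-0.8)·(-1) + (-0.8)·(-2) + (0.2)·(0) + (1.2)·(1) + (0.2)·(2)) / 4 = 4/4 = 1
  s[B,B] = ((-1.4)·(-1.4) + (-2.4)·(-2.4) + (-2.4)·(-2.4) + (1.6)·(1.6) + (4.6)·(4.6)) / 4 = 37.2/4 = 9.3
  s[B,C] = ((-1.4)·(-1) + (-2.4)·(-2) + (-2.4)·(0) + (1.6)·(1) + (4.6)·(2)) / 4 = 17/4 = 4.25
  s[C,C] = ((-1)·(-1) + (-2)·(-2) + (0)·(0) + (1)·(1) + (2)·(2)) / 4 = 10/4 = 2.5
  Sample standard deviations s_i = √(s[i,i]):
  s(A) = √(0.7) = 0.8367
  s(B) = √(9.3) = 3.0496
  s(C) = √(2.5) = 1.5811

Step 3 — r_{ij} = s_{ij} / (s_i · s_j):
  r[A,A] = 1 (diagonal).
  r[A,B] = 1.35 / (0.8367 · 3.0496) = 1.35 / 2.5515 = 0.5291
  r[A,C] = 1 / (0.8367 · 1.5811) = 1 / 1.3229 = 0.7559
  r[B,B] = 1 (diagonal).
  r[B,C] = 4.25 / (3.0496 · 1.5811) = 4.25 / 4.8218 = 0.8814
  r[C,C] = 1 (diagonal).

R is symmetric with unit diagonal. Assembling:

R = [[1, 0.5291, 0.7559],
 [0.5291, 1, 0.8814],
 [0.7559, 0.8814, 1]]


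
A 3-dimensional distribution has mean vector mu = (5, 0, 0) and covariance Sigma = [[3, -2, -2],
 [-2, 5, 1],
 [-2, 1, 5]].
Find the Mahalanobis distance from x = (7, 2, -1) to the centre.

Step 1 — centre the observation: (x - mu) = (2, 2, -1).

Step 2 — invert Sigma (cofactor / det for 3×3, or solve directly):
  Sigma^{-1} = [[0.6, 0.2, 0.2],
 [0.2, 0.275, 0.025],
 [0.2, 0.025, 0.275]].

Step 3 — form the quadratic (x - mu)^T · Sigma^{-1} · (x - mu):
  Sigma^{-1} · (x - mu) = (1.4, 0.925, 0.175).
  (x - mu)^T · [Sigma^{-1} · (x - mu)] = (2)·(1.4) + (2)·(0.925) + (-1)·(0.175) = 4.475.

Step 4 — take square root: d = √(4.475) ≈ 2.1154.

d(x, mu) = √(4.475) ≈ 2.1154


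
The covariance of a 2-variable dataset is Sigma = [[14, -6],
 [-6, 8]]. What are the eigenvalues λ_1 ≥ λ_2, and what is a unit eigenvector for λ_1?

Step 1 — characteristic polynomial of 2×2 Sigma:
  det(Sigma - λI) = λ² - trace · λ + det = 0.
  trace = 14 + 8 = 22, det = 14·8 - (-6)² = 76.
Step 2 — discriminant:
  Δ = trace² - 4·det = 484 - 304 = 180.
Step 3 — eigenvalues:
  λ = (trace ± √Δ)/2 = (22 ± 13.4164)/2,
  λ_1 = 17.7082,  λ_2 = 4.2918.

Step 4 — unit eigenvector for λ_1: solve (Sigma - λ_1 I)v = 0. First row:
  (14 - 17.7082)·v_x + (-6)·v_y = 0, i.e. (-3.7082)·v_x + (-6)·v_y = 0,
  so v ∝ (b, λ_1 - a) = (-6, 3.7082); multiply by -1 so the first entry is positive: u = (6, -3.7082).
  ||u|| = √((6)² + (-3.7082)²) = √(49.7508) ≈ 7.0534,
  v_1 = u/||u|| ≈ (0.8507, -0.5257) (||v_1|| = 1).

λ_1 = 17.7082,  λ_2 = 4.2918;  v_1 ≈ (0.8507, -0.5257)


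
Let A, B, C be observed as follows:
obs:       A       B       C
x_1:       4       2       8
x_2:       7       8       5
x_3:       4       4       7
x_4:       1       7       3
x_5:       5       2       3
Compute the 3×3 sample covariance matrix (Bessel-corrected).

Step 1 — column means:
  mean(A) = (4 + 7 + 4 + 1 + 5) / 5 = 21/5 = 4.2
  mean(B) = (2 + 8 + 4 + 7 + 2) / 5 = 23/5 = 4.6
  mean(C) = (8 + 5 + 7 + 3 + 3) / 5 = 26/5 = 5.2

Step 2 — sample covariance S[i,j] = (1/(n-1)) · Σ_k (x_{k,i} - mean_i) · (x_{k,j} - mean_j), with n-1 = 4.
  S[A,A] = ((-0.2)·(-0.2) + (2.8)·(2.8) + (-0.2)·(-0.2) + (-3.2)·(-3.2) + (0.8)·(0.8)) / 4 = 18.8/4 = 4.7
  S[A,B] = ((-0.2)·(-2.6) + (2.8)·(3.4) + (-0.2)·(-0.6) + (-3.2)·(2.4) + (0.8)·(-2.6)) / 4 = 0.4/4 = 0.1
  S[A,C] = ((-0.2)·(2.8) + (2.8)·(-0.2) + (-0.2)·(1.8) + (-3.2)·(-2.2) + (0.8)·(-2.2)) / 4 = 3.8/4 = 0.95
  S[B,B] = ((-2.6)·(-2.6) + (3.4)·(3.4) + (-0.6)·(-0.6) + (2.4)·(2.4) + (-2.6)·(-2.6)) / 4 = 31.2/4 = 7.8
  S[B,C] = ((-2.6)·(2.8) + (3.4)·(-0.2) + (-0.6)·(1.8) + (2.4)·(-2.2) + (-2.6)·(-2.2)) / 4 = -8.6/4 = -2.15
  S[C,C] = ((2.8)·(2.8) + (-0.2)·(-0.2) + (1.8)·(1.8) + (-2.2)·(-2.2) + (-2.2)·(-2.2)) / 4 = 20.8/4 = 5.2

S is symmetric (S[j,i] = S[i,j]). Assembling:

S = [[4.7, 0.1, 0.95],
 [0.1, 7.8, -2.15],
 [0.95, -2.15, 5.2]]


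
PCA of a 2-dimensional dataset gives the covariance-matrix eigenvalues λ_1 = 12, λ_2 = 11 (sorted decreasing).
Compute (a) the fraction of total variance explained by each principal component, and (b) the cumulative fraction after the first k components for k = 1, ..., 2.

Step 1 — total variance = trace(Sigma) = Σ λ_i = 12 + 11 = 23.

Step 2 — fraction explained by component i = λ_i / Σ λ:
  PC1: 12/23 = 0.5217
  PC2: 11/23 = 0.4783

Step 3 — cumulative fraction after k components = (λ_1 + ... + λ_k) / Σ λ:
  k = 1: 12/23 = 0.5217
  k = 2: (12 + 11)/23 = 23/23 = 1

Summary (fraction, with percent):

explained: PC1 0.5217 (52.17%), PC2 0.4783 (47.83%);  cumulative: 0.5217, 1


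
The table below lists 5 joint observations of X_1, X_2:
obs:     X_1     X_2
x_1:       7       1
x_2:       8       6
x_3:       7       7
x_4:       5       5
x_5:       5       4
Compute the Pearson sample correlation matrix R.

Step 1 — column means:
  mean(X_1) = (7 + 8 + 7 + 5 + 5) / 5 = 32/5 = 6.4
  mean(X_2) = (1 + 6 + 7 + 5 + 4) / 5 = 23/5 = 4.6

Step 2 — sample variances and covariances s[i,j] = (1/(n-1)) · Σ_k (x_{k,i} - mean_i) · (x_{k,j} - mean_j), with n-1 = 4:
  s[X_1,X_1] = ((0.6)·(0.6) + (1.6)·(1.6) + (0.6)·(0.6) + (-1.4)·(-1.4) + (-1.4)·(-1.4)) / 4 = 7.2/4 = 1.8
  s[X_1,X_2] = ((0.6)·(-3.6) + (1.6)·(1.4) + (0.6)·(2.4) + (-1.4)·(0.4) + (-1.4)·(-0.6)) / 4 = 1.8/4 = 0.45
  s[X_2,X_2] = ((-3.6)·(-3.6) + (1.4)·(1.4) + (2.4)·(2.4) + (0.4)·(0.4) + (-0.6)·(-0.6)) / 4 = 21.2/4 = 5.3
  Sample standard deviations s_i = √(s[i,i]):
  s(X_1) = √(1.8) = 1.3416
  s(X_2) = √(5.3) = 2.3022

Step 3 — r_{ij} = s_{ij} / (s_i · s_j):
  r[X_1,X_1] = 1 (diagonal).
  r[X_1,X_2] = 0.45 / (1.3416 · 2.3022) = 0.45 / 3.0887 = 0.1457
  r[X_2,X_2] = 1 (diagonal).

R is symmetric with unit diagonal. Assembling:

R = [[1, 0.1457],
 [0.1457, 1]]


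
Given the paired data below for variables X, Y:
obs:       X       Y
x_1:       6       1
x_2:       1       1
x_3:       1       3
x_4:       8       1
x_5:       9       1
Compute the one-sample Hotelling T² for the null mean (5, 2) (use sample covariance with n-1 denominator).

Step 1 — sample mean vector:
  mean(X) = (6 + 1 + 1 + 8 + 9) / 5 = 25/5 = 5
  mean(Y) = (1 + 1 + 3 + 1 + 1) / 5 = 7/5 = 1.4
  x̄ = (5, 1.4),  deviation x̄ - mu_0 = (5, 1.4) - (5, 2) = (0, -0.6).

Step 2 — sample covariance matrix, S[i,j] = (1/(n-1)) · Σ_k (x_{k,i} - mean_i) · (x_{k,j} - mean_j), divisor n-1 = 4:
  S[X,X] = ((1)·(1) + (-4)·(-4) + (-4)·(-4) + (3)·(3) + (4)·(4)) / 4 = 58/4 = 14.5
  S[X,Y] = ((1)·(-0.4) + (-4)·(-0.4) + (-4)·(1.6) + (3)·(-0.4) + (4)·(-0.4)) / 4 = -8/4 = -2
  S[Y,Y] = ((-0.4)·(-0.4) + (-0.4)·(-0.4) + (1.6)·(1.6) + (-0.4)·(-0.4) + (-0.4)·(-0.4)) / 4 = 3.2/4 = 0.8
  S = [[14.5, -2],
 [-2, 0.8]].

Step 3 — invert S. det(S) = 14.5·0.8 - (-2)² = 7.6.
  S^{-1} = (1/det) · [[d, -b], [-b, a]] = [[0.1053, 0.2632],
 [0.2632, 1.9079]].

Step 4 — quadratic form (x̄ - mu_0)^T · S^{-1} · (x̄ - mu_0):
  S^{-1} · (x̄ - mu_0) = (-0.1579, -1.1447),
  (x̄ - mu_0)^T · [...] = (0)·(-0.1579) + (-0.6)·(-1.1447) = 0.6868.

Step 5 — scale by n: T² = 5 · 0.6868 = 3.4342.

T² ≈ 3.4342


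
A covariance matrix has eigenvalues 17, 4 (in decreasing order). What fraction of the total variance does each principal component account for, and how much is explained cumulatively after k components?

Step 1 — total variance = trace(Sigma) = Σ λ_i = 17 + 4 = 21.

Step 2 — fraction explained by component i = λ_i / Σ λ:
  PC1: 17/21 = 0.8095
  PC2: 4/21 = 0.1905

Step 3 — cumulative fraction after k components = (λ_1 + ... + λ_k) / Σ λ:
  k = 1: 17/21 = 0.8095
  k = 2: (17 + 4)/21 = 21/21 = 1

Summary (fraction, with percent):

explained: PC1 0.8095 (80.95%), PC2 0.1905 (19.05%);  cumulative: 0.8095, 1


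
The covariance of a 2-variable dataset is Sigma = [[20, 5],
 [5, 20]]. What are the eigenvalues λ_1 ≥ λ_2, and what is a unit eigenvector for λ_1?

Step 1 — characteristic polynomial of 2×2 Sigma:
  det(Sigma - λI) = λ² - trace · λ + det = 0.
  trace = 20 + 20 = 40, det = 20·20 - (5)² = 375.
Step 2 — discriminant:
  Δ = trace² - 4·det = 1600 - 1500 = 100.
Step 3 — eigenvalues:
  λ = (trace ± √Δ)/2 = (40 ± 10)/2,
  λ_1 = 25,  λ_2 = 15.

Step 4 — unit eigenvector for λ_1: solve (Sigma - λ_1 I)v = 0. First row:
  (20 - 25)·v_x + (5)·v_y = 0, i.e. (-5)·v_x + (5)·v_y = 0,
  so v ∝ (b, λ_1 - a) = (5, 5) = u.
  ||u|| = √((5)² + (5)²) = √(50) ≈ 7.0711,
  v_1 = u/||u|| ≈ (0.7071, 0.7071) (||v_1|| = 1).

λ_1 = 25,  λ_2 = 15;  v_1 ≈ (0.7071, 0.7071)


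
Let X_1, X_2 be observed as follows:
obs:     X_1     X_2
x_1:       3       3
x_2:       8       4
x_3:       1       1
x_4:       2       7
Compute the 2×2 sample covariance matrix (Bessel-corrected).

Step 1 — column means:
  mean(X_1) = (3 + 8 + 1 + 2) / 4 = 14/4 = 3.5
  mean(X_2) = (3 + 4 + 1 + 7) / 4 = 15/4 = 3.75

Step 2 — sample covariance S[i,j] = (1/(n-1)) · Σ_k (x_{k,i} - mean_i) · (x_{k,j} - mean_j), with n-1 = 3.
  S[X_1,X_1] = ((-0.5)·(-0.5) + (4.5)·(4.5) + (-2.5)·(-2.5) + (-1.5)·(-1.5)) / 3 = 29/3 = 9.6667
  S[X_1,X_2] = ((-0.5)·(-0.75) + (4.5)·(0.25) + (-2.5)·(-2.75) + (-1.5)·(3.25)) / 3 = 3.5/3 = 1.1667
  S[X_2,X_2] = ((-0.75)·(-0.75) + (0.25)·(0.25) + (-2.75)·(-2.75) + (3.25)·(3.25)) / 3 = 18.75/3 = 6.25

S is symmetric (S[j,i] = S[i,j]). Assembling:

S = [[9.6667, 1.1667],
 [1.1667, 6.25]]


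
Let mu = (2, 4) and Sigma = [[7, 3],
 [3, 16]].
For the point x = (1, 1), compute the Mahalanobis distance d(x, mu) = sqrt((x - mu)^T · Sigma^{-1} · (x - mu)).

Step 1 — centre the observation: (x - mu) = (-1, -3).

Step 2 — invert Sigma. det(Sigma) = 7·16 - (3)² = 103.
  Sigma^{-1} = (1/det) · [[d, -b], [-b, a]] = [[0.1553, -0.0291],
 [-0.0291, 0.068]].

Step 3 — form the quadratic (x - mu)^T · Sigma^{-1} · (x - mu):
  Sigma^{-1} · (x - mu) = (-0.068, -0.1748).
  (x - mu)^T · [Sigma^{-1} · (x - mu)] = (-1)·(-0.068) + (-3)·(-0.1748) = 0.5922.

Step 4 — take square root: d = √(0.5922) ≈ 0.7696.

d(x, mu) = √(0.5922) ≈ 0.7696


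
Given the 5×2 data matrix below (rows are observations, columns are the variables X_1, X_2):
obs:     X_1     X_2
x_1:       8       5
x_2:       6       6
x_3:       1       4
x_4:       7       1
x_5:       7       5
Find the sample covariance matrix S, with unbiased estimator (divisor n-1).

Step 1 — column means:
  mean(X_1) = (8 + 6 + 1 + 7 + 7) / 5 = 29/5 = 5.8
  mean(X_2) = (5 + 6 + 4 + 1 + 5) / 5 = 21/5 = 4.2

Step 2 — sample covariance S[i,j] = (1/(n-1)) · Σ_k (x_{k,i} - mean_i) · (x_{k,j} - mean_j), with n-1 = 4.
  S[X_1,X_1] = ((2.2)·(2.2) + (0.2)·(0.2) + (-4.8)·(-4.8) + (1.2)·(1.2) + (1.2)·(1.2)) / 4 = 30.8/4 = 7.7
  S[X_1,X_2] = ((2.2)·(0.8) + (0.2)·(1.8) + (-4.8)·(-0.2) + (1.2)·(-3.2) + (1.2)·(0.8)) / 4 = 0.2/4 = 0.05
  S[X_2,X_2] = ((0.8)·(0.8) + (1.8)·(1.8) + (-0.2)·(-0.2) + (-3.2)·(-3.2) + (0.8)·(0.8)) / 4 = 14.8/4 = 3.7

S is symmetric (S[j,i] = S[i,j]). Assembling:

S = [[7.7, 0.05],
 [0.05, 3.7]]


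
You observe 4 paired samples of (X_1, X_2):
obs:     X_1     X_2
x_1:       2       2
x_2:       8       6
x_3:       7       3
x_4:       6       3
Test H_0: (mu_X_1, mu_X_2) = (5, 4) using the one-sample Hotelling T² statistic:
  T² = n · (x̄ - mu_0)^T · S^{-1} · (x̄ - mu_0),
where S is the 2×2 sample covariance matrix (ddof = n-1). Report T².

Step 1 — sample mean vector:
  mean(X_1) = (2 + 8 + 7 + 6) / 4 = 23/4 = 5.75
  mean(X_2) = (2 + 6 + 3 + 3) / 4 = 14/4 = 3.5
  x̄ = (5.75, 3.5),  deviation x̄ - mu_0 = (5.75, 3.5) - (5, 4) = (0.75, -0.5).

Step 2 — sample covariance matrix, S[i,j] = (1/(n-1)) · Σ_k (x_{k,i} - mean_i) · (x_{k,j} - mean_j), divisor n-1 = 3:
  S[X_1,X_1] = ((-3.75)·(-3.75) + (2.25)·(2.25) + (1.25)·(1.25) + (0.25)·(0.25)) / 3 = 20.75/3 = 6.9167
  S[X_1,X_2] = ((-3.75)·(-1.5) + (2.25)·(2.5) + (1.25)·(-0.5) + (0.25)·(-0.5)) / 3 = 10.5/3 = 3.5
  S[X_2,X_2] = ((-1.5)·(-1.5) + (2.5)·(2.5) + (-0.5)·(-0.5) + (-0.5)·(-0.5)) / 3 = 9/3 = 3
  S = [[6.9167, 3.5],
 [3.5, 3]].

Step 3 — invert S. det(S) = 6.9167·3 - (3.5)² = 8.5.
  S^{-1} = (1/det) · [[d, -b], [-b, a]] = [[0.3529, -0.4118],
 [-0.4118, 0.8137]].

Step 4 — quadratic form (x̄ - mu_0)^T · S^{-1} · (x̄ - mu_0):
  S^{-1} · (x̄ - mu_0) = (0.4706, -0.7157),
  (x̄ - mu_0)^T · [...] = (0.75)·(0.4706) + (-0.5)·(-0.7157) = 0.7108.

Step 5 — scale by n: T² = 4 · 0.7108 = 2.8431.

T² ≈ 2.8431


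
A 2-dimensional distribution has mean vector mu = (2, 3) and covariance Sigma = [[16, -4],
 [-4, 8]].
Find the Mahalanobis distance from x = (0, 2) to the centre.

Step 1 — centre the observation: (x - mu) = (-2, -1).

Step 2 — invert Sigma. det(Sigma) = 16·8 - (-4)² = 112.
  Sigma^{-1} = (1/det) · [[d, -b], [-b, a]] = [[0.0714, 0.0357],
 [0.0357, 0.1429]].

Step 3 — form the quadratic (x - mu)^T · Sigma^{-1} · (x - mu):
  Sigma^{-1} · (x - mu) = (-0.1786, -0.2143).
  (x - mu)^T · [Sigma^{-1} · (x - mu)] = (-2)·(-0.1786) + (-1)·(-0.2143) = 0.5714.

Step 4 — take square root: d = √(0.5714) ≈ 0.7559.

d(x, mu) = √(0.5714) ≈ 0.7559


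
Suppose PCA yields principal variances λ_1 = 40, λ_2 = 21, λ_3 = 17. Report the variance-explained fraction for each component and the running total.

Step 1 — total variance = trace(Sigma) = Σ λ_i = 40 + 21 + 17 = 78.

Step 2 — fraction explained by component i = λ_i / Σ λ:
  PC1: 40/78 = 0.5128
  PC2: 21/78 = 0.2692
  PC3: 17/78 = 0.2179

Step 3 — cumulative fraction after k components = (λ_1 + ... + λ_k) / Σ λ:
  k = 1: 40/78 = 0.5128
  k = 2: (40 + 21)/78 = 61/78 = 0.7821
  k = 3: (40 + 21 + 17)/78 = 78/78 = 1

Summary (fraction, with percent):

explained: PC1 0.5128 (51.28%), PC2 0.2692 (26.92%), PC3 0.2179 (21.79%);  cumulative: 0.5128, 0.7821, 1


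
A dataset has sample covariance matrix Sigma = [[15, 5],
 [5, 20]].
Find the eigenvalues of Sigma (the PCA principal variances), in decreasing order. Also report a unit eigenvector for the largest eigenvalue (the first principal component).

Step 1 — characteristic polynomial of 2×2 Sigma:
  det(Sigma - λI) = λ² - trace · λ + det = 0.
  trace = 15 + 20 = 35, det = 15·20 - (5)² = 275.
Step 2 — discriminant:
  Δ = trace² - 4·det = 1225 - 1100 = 125.
Step 3 — eigenvalues:
  λ = (trace ± √Δ)/2 = (35 ± 11.1803)/2,
  λ_1 = 23.0902,  λ_2 = 11.9098.

Step 4 — unit eigenvector for λ_1: solve (Sigma - λ_1 I)v = 0. First row:
  (15 - 23.0902)·v_x + (5)·v_y = 0, i.e. (-8.0902)·v_x + (5)·v_y = 0,
  so v ∝ (b, λ_1 - a) = (5, 8.0902) = u.
  ||u|| = √((5)² + (8.0902)²) = √(90.4508) ≈ 9.5106,
  v_1 = u/||u|| ≈ (0.5257, 0.8507) (||v_1|| = 1).

λ_1 = 23.0902,  λ_2 = 11.9098;  v_1 ≈ (0.5257, 0.8507)


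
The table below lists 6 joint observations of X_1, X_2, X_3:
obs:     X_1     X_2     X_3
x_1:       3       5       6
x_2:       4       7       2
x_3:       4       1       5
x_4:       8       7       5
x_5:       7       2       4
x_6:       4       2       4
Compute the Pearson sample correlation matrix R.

Step 1 — column means:
  mean(X_1) = (3 + 4 + 4 + 8 + 7 + 4) / 6 = 30/6 = 5
  mean(X_2) = (5 + 7 + 1 + 7 + 2 + 2) / 6 = 24/6 = 4
  mean(X_3) = (6 + 2 + 5 + 5 + 4 + 4) / 6 = 26/6 = 4.3333

Step 2 — sample variances and covariances s[i,j] = (1/(n-1)) · Σ_k (x_{k,i} - mean_i) · (x_{k,j} - mean_j), with n-1 = 5:
  s[X_1,X_1] = ((-2)·(-2) + (-1)·(-1) + (-1)·(-1) + (3)·(3) + (2)·(2) + (-1)·(-1)) / 5 = 20/5 = 4
  s[X_1,X_2] = ((-2)·(1) + (-1)·(3) + (-1)·(-3) + (3)·(3) + (2)·(-2) + (-1)·(-2)) / 5 = 5/5 = 1
  s[X_1,X_3] = ((-2)·(1.6667) + (-1)·(-2.3333) + (-1)·(0.6667) + (3)·(0.6667) + (2)·(-0.3333) + (-1)·(-0.3333)) / 5 = 0/5 = 0
  s[X_2,X_2] = ((1)·(1) + (3)·(3) + (-3)·(-3) + (3)·(3) + (-2)·(-2) + (-2)·(-2)) / 5 = 36/5 = 7.2
  s[X_2,X_3] = ((1)·(1.6667) + (3)·(-2.3333) + (-3)·(0.6667) + (3)·(0.6667) + (-2)·(-0.3333) + (-2)·(-0.3333)) / 5 = -4/5 = -0.8
  s[X_3,X_3] = ((1.6667)·(1.6667) + (-2.3333)·(-2.3333) + (0.6667)·(0.6667) + (0.6667)·(0.6667) + (-0.3333)·(-0.3333) + (-0.3333)·(-0.3333)) / 5 = 9.3333/5 = 1.8667
  Sample standard deviations s_i = √(s[i,i]):
  s(X_1) = √(4) = 2
  s(X_2) = √(7.2) = 2.6833
  s(X_3) = √(1.8667) = 1.3663

Step 3 — r_{ij} = s_{ij} / (s_i · s_j):
  r[X_1,X_1] = 1 (diagonal).
  r[X_1,X_2] = 1 / (2 · 2.6833) = 1 / 5.3666 = 0.1863
  r[X_1,X_3] = 0 / (2 · 1.3663) = 0 / 2.7325 = 0
  r[X_2,X_2] = 1 (diagonal).
  r[X_2,X_3] = -0.8 / (2.6833 · 1.3663) = -0.8 / 3.6661 = -0.2182
  r[X_3,X_3] = 1 (diagonal).

R is symmetric with unit diagonal. Assembling:

R = [[1, 0.1863, 0],
 [0.1863, 1, -0.2182],
 [0, -0.2182, 1]]


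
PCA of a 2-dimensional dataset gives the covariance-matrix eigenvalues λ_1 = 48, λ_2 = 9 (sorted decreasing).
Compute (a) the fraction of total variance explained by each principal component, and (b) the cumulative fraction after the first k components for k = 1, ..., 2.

Step 1 — total variance = trace(Sigma) = Σ λ_i = 48 + 9 = 57.

Step 2 — fraction explained by component i = λ_i / Σ λ:
  PC1: 48/57 = 0.8421
  PC2: 9/57 = 0.1579

Step 3 — cumulative fraction after k components = (λ_1 + ... + λ_k) / Σ λ:
  k = 1: 48/57 = 0.8421
  k = 2: (48 + 9)/57 = 57/57 = 1

Summary (fraction, with percent):

explained: PC1 0.8421 (84.21%), PC2 0.1579 (15.79%);  cumulative: 0.8421, 1


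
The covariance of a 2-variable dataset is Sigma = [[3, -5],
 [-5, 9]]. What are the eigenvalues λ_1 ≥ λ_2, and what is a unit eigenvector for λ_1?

Step 1 — characteristic polynomial of 2×2 Sigma:
  det(Sigma - λI) = λ² - trace · λ + det = 0.
  trace = 3 + 9 = 12, det = 3·9 - (-5)² = 2.
Step 2 — discriminant:
  Δ = trace² - 4·det = 144 - 8 = 136.
Step 3 — eigenvalues:
  λ = (trace ± √Δ)/2 = (12 ± 11.6619)/2,
  λ_1 = 11.831,  λ_2 = 0.169.

Step 4 — unit eigenvector for λ_1: solve (Sigma - λ_1 I)v = 0. First row:
  (3 - 11.831)·v_x + (-5)·v_y = 0, i.e. (-8.831)·v_x + (-5)·v_y = 0,
  so v ∝ (b, λ_1 - a) = (-5, 8.831); multiply by -1 so the first entry is positive: u = (5, -8.831).
  ||u|| = √((5)² + (-8.831)²) = √(102.9857) ≈ 10.1482,
  v_1 = u/||u|| ≈ (0.4927, -0.8702) (||v_1|| = 1).

λ_1 = 11.831,  λ_2 = 0.169;  v_1 ≈ (0.4927, -0.8702)


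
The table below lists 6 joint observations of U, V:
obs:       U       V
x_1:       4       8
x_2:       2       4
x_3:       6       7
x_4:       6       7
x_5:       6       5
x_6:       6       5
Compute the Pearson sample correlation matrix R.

Step 1 — column means:
  mean(U) = (4 + 2 + 6 + 6 + 6 + 6) / 6 = 30/6 = 5
  mean(V) = (8 + 4 + 7 + 7 + 5 + 5) / 6 = 36/6 = 6

Step 2 — sample variances and covariances s[i,j] = (1/(n-1)) · Σ_k (x_{k,i} - mean_i) · (x_{k,j} - mean_j), with n-1 = 5:
  s[U,U] = ((-1)·(-1) + (-3)·(-3) + (1)·(1) + (1)·(1) + (1)·(1) + (1)·(1)) / 5 = 14/5 = 2.8
  s[U,V] = ((-1)·(2) + (-3)·(-2) + (1)·(1) + (1)·(1) + (1)·(-1) + (1)·(-1)) / 5 = 4/5 = 0.8
  s[V,V] = ((2)·(2) + (-2)·(-2) + (1)·(1) + (1)·(1) + (-1)·(-1) + (-1)·(-1)) / 5 = 12/5 = 2.4
  Sample standard deviations s_i = √(s[i,i]):
  s(U) = √(2.8) = 1.6733
  s(V) = √(2.4) = 1.5492

Step 3 — r_{ij} = s_{ij} / (s_i · s_j):
  r[U,U] = 1 (diagonal).
  r[U,V] = 0.8 / (1.6733 · 1.5492) = 0.8 / 2.5923 = 0.3086
  r[V,V] = 1 (diagonal).

R is symmetric with unit diagonal. Assembling:

R = [[1, 0.3086],
 [0.3086, 1]]


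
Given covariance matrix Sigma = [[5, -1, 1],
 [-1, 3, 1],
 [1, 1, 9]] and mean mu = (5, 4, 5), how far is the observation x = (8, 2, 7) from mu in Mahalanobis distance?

Step 1 — centre the observation: (x - mu) = (3, -2, 2).

Step 2 — invert Sigma (cofactor / det for 3×3, or solve directly):
  Sigma^{-1} = [[0.2241, 0.0862, -0.0345],
 [0.0862, 0.3793, -0.0517],
 [-0.0345, -0.0517, 0.1207]].

Step 3 — form the quadratic (x - mu)^T · Sigma^{-1} · (x - mu):
  Sigma^{-1} · (x - mu) = (0.431, -0.6034, 0.2414).
  (x - mu)^T · [Sigma^{-1} · (x - mu)] = (3)·(0.431) + (-2)·(-0.6034) + (2)·(0.2414) = 2.9828.

Step 4 — take square root: d = √(2.9828) ≈ 1.7271.

d(x, mu) = √(2.9828) ≈ 1.7271


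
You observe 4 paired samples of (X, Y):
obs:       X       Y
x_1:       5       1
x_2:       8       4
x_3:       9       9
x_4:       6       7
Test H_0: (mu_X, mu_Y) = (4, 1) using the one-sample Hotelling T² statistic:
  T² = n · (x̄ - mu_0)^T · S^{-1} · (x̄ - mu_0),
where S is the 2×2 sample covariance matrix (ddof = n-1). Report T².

Step 1 — sample mean vector:
  mean(X) = (5 + 8 + 9 + 6) / 4 = 28/4 = 7
  mean(Y) = (1 + 4 + 9 + 7) / 4 = 21/4 = 5.25
  x̄ = (7, 5.25),  deviation x̄ - mu_0 = (7, 5.25) - (4, 1) = (3, 4.25).

Step 2 — sample covariance matrix, S[i,j] = (1/(n-1)) · Σ_k (x_{k,i} - mean_i) · (x_{k,j} - mean_j), divisor n-1 = 3:
  S[X,X] = ((-2)·(-2) + (1)·(1) + (2)·(2) + (-1)·(-1)) / 3 = 10/3 = 3.3333
  S[X,Y] = ((-2)·(-4.25) + (1)·(-1.25) + (2)·(3.75) + (-1)·(1.75)) / 3 = 13/3 = 4.3333
  S[Y,Y] = ((-4.25)·(-4.25) + (-1.25)·(-1.25) + (3.75)·(3.75) + (1.75)·(1.75)) / 3 = 36.75/3 = 12.25
  S = [[3.3333, 4.3333],
 [4.3333, 12.25]].

Step 3 — invert S. det(S) = 3.3333·12.25 - (4.3333)² = 22.0556.
  S^{-1} = (1/det) · [[d, -b], [-b, a]] = [[0.5554, -0.1965],
 [-0.1965, 0.1511]].

Step 4 — quadratic form (x̄ - mu_0)^T · S^{-1} · (x̄ - mu_0):
  S^{-1} · (x̄ - mu_0) = (0.8312, 0.0529),
  (x̄ - mu_0)^T · [...] = (3)·(0.8312) + (4.25)·(0.0529) = 2.7185.

Step 5 — scale by n: T² = 4 · 2.7185 = 10.8741.

T² ≈ 10.8741


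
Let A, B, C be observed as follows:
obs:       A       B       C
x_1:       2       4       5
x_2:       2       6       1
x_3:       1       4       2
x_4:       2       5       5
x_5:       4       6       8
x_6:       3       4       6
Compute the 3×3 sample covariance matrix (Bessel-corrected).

Step 1 — column means:
  mean(A) = (2 + 2 + 1 + 2 + 4 + 3) / 6 = 14/6 = 2.3333
  mean(B) = (4 + 6 + 4 + 5 + 6 + 4) / 6 = 29/6 = 4.8333
  mean(C) = (5 + 1 + 2 + 5 + 8 + 6) / 6 = 27/6 = 4.5

Step 2 — sample covariance S[i,j] = (1/(n-1)) · Σ_k (x_{k,i} - mean_i) · (x_{k,j} - mean_j), with n-1 = 5.
  S[A,A] = ((-0.3333)·(-0.3333) + (-0.3333)·(-0.3333) + (-1.3333)·(-1.3333) + (-0.3333)·(-0.3333) + (1.6667)·(1.6667) + (0.6667)·(0.6667)) / 5 = 5.3333/5 = 1.0667
  S[A,B] = ((-0.3333)·(-0.8333) + (-0.3333)·(1.1667) + (-1.3333)·(-0.8333) + (-0.3333)·(0.1667) + (1.6667)·(1.1667) + (0.6667)·(-0.8333)) / 5 = 2.3333/5 = 0.4667
  S[A,C] = ((-0.3333)·(0.5) + (-0.3333)·(-3.5) + (-1.3333)·(-2.5) + (-0.3333)·(0.5) + (1.6667)·(3.5) + (0.6667)·(1.5)) / 5 = 11/5 = 2.2
  S[B,B] = ((-0.8333)·(-0.8333) + (1.1667)·(1.1667) + (-0.8333)·(-0.8333) + (0.1667)·(0.1667) + (1.1667)·(1.1667) + (-0.8333)·(-0.8333)) / 5 = 4.8333/5 = 0.9667
  S[B,C] = ((-0.8333)·(0.5) + (1.1667)·(-3.5) + (-0.8333)·(-2.5) + (0.1667)·(0.5) + (1.1667)·(3.5) + (-0.8333)·(1.5)) / 5 = 0.5/5 = 0.1
  S[C,C] = ((0.5)·(0.5) + (-3.5)·(-3.5) + (-2.5)·(-2.5) + (0.5)·(0.5) + (3.5)·(3.5) + (1.5)·(1.5)) / 5 = 33.5/5 = 6.7

S is symmetric (S[j,i] = S[i,j]). Assembling:

S = [[1.0667, 0.4667, 2.2],
 [0.4667, 0.9667, 0.1],
 [2.2, 0.1, 6.7]]


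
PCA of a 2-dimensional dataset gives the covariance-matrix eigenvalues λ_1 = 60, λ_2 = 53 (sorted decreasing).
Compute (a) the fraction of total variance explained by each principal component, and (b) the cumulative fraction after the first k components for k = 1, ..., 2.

Step 1 — total variance = trace(Sigma) = Σ λ_i = 60 + 53 = 113.

Step 2 — fraction explained by component i = λ_i / Σ λ:
  PC1: 60/113 = 0.531
  PC2: 53/113 = 0.469

Step 3 — cumulative fraction after k components = (λ_1 + ... + λ_k) / Σ λ:
  k = 1: 60/113 = 0.531
  k = 2: (60 + 53)/113 = 113/113 = 1

Summary (fraction, with percent):

explained: PC1 0.531 (53.1%), PC2 0.469 (46.9%);  cumulative: 0.531, 1


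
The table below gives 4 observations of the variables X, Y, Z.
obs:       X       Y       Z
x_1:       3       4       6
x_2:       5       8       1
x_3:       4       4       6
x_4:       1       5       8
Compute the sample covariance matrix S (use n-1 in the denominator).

Step 1 — column means:
  mean(X) = (3 + 5 + 4 + 1) / 4 = 13/4 = 3.25
  mean(Y) = (4 + 8 + 4 + 5) / 4 = 21/4 = 5.25
  mean(Z) = (6 + 1 + 6 + 8) / 4 = 21/4 = 5.25

Step 2 — sample covariance S[i,j] = (1/(n-1)) · Σ_k (x_{k,i} - mean_i) · (x_{k,j} - mean_j), with n-1 = 3.
  S[X,X] = ((-0.25)·(-0.25) + (1.75)·(1.75) + (0.75)·(0.75) + (-2.25)·(-2.25)) / 3 = 8.75/3 = 2.9167
  S[X,Y] = ((-0.25)·(-1.25) + (1.75)·(2.75) + (0.75)·(-1.25) + (-2.25)·(-0.25)) / 3 = 4.75/3 = 1.5833
  S[X,Z] = ((-0.25)·(0.75) + (1.75)·(-4.25) + (0.75)·(0.75) + (-2.25)·(2.75)) / 3 = -13.25/3 = -4.4167
  S[Y,Y] = ((-1.25)·(-1.25) + (2.75)·(2.75) + (-1.25)·(-1.25) + (-0.25)·(-0.25)) / 3 = 10.75/3 = 3.5833
  S[Y,Z] = ((-1.25)·(0.75) + (2.75)·(-4.25) + (-1.25)·(0.75) + (-0.25)·(2.75)) / 3 = -14.25/3 = -4.75
  S[Z,Z] = ((0.75)·(0.75) + (-4.25)·(-4.25) + (0.75)·(0.75) + (2.75)·(2.75)) / 3 = 26.75/3 = 8.9167

S is symmetric (S[j,i] = S[i,j]). Assembling:

S = [[2.9167, 1.5833, -4.4167],
 [1.5833, 3.5833, -4.75],
 [-4.4167, -4.75, 8.9167]]


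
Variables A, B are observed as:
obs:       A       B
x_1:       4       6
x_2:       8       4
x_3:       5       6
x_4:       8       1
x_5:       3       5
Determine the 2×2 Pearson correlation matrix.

Step 1 — column means:
  mean(A) = (4 + 8 + 5 + 8 + 3) / 5 = 28/5 = 5.6
  mean(B) = (6 + 4 + 6 + 1 + 5) / 5 = 22/5 = 4.4

Step 2 — sample variances and covariances s[i,j] = (1/(n-1)) · Σ_k (x_{k,i} - mean_i) · (x_{k,j} - mean_j), with n-1 = 4:
  s[A,A] = ((-1.6)·(-1.6) + (2.4)·(2.4) + (-0.6)·(-0.6) + (2.4)·(2.4) + (-2.6)·(-2.6)) / 4 = 21.2/4 = 5.3
  s[A,B] = ((-1.6)·(1.6) + (2.4)·(-0.4) + (-0.6)·(1.6) + (2.4)·(-3.4) + (-2.6)·(0.6)) / 4 = -14.2/4 = -3.55
  s[B,B] = ((1.6)·(1.6) + (-0.4)·(-0.4) + (1.6)·(1.6) + (-3.4)·(-3.4) + (0.6)·(0.6)) / 4 = 17.2/4 = 4.3
  Sample standard deviations s_i = √(s[i,i]):
  s(A) = √(5.3) = 2.3022
  s(B) = √(4.3) = 2.0736

Step 3 — r_{ij} = s_{ij} / (s_i · s_j):
  r[A,A] = 1 (diagonal).
  r[A,B] = -3.55 / (2.3022 · 2.0736) = -3.55 / 4.7739 = -0.7436
  r[B,B] = 1 (diagonal).

R is symmetric with unit diagonal. Assembling:

R = [[1, -0.7436],
 [-0.7436, 1]]


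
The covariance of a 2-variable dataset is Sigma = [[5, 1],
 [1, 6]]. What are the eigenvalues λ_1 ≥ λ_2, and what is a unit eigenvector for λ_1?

Step 1 — characteristic polynomial of 2×2 Sigma:
  det(Sigma - λI) = λ² - trace · λ + det = 0.
  trace = 5 + 6 = 11, det = 5·6 - (1)² = 29.
Step 2 — discriminant:
  Δ = trace² - 4·det = 121 - 116 = 5.
Step 3 — eigenvalues:
  λ = (trace ± √Δ)/2 = (11 ± 2.2361)/2,
  λ_1 = 6.618,  λ_2 = 4.382.

Step 4 — unit eigenvector for λ_1: solve (Sigma - λ_1 I)v = 0. First row:
  (5 - 6.618)·v_x + (1)·v_y = 0, i.e. (-1.618)·v_x + (1)·v_y = 0,
  so v ∝ (b, λ_1 - a) = (1, 1.618) = u.
  ||u|| = √((1)² + (1.618)²) = √(3.618) ≈ 1.9021,
  v_1 = u/||u|| ≈ (0.5257, 0.8507) (||v_1|| = 1).

λ_1 = 6.618,  λ_2 = 4.382;  v_1 ≈ (0.5257, 0.8507)


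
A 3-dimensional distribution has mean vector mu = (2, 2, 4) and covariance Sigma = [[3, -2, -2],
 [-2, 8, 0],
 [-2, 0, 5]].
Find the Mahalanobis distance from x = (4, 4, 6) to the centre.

Step 1 — centre the observation: (x - mu) = (2, 2, 2).

Step 2 — invert Sigma (cofactor / det for 3×3, or solve directly):
  Sigma^{-1} = [[0.5882, 0.1471, 0.2353],
 [0.1471, 0.1618, 0.0588],
 [0.2353, 0.0588, 0.2941]].

Step 3 — form the quadratic (x - mu)^T · Sigma^{-1} · (x - mu):
  Sigma^{-1} · (x - mu) = (1.9412, 0.7353, 1.1765).
  (x - mu)^T · [Sigma^{-1} · (x - mu)] = (2)·(1.9412) + (2)·(0.7353) + (2)·(1.1765) = 7.7059.

Step 4 — take square root: d = √(7.7059) ≈ 2.7759.

d(x, mu) = √(7.7059) ≈ 2.7759


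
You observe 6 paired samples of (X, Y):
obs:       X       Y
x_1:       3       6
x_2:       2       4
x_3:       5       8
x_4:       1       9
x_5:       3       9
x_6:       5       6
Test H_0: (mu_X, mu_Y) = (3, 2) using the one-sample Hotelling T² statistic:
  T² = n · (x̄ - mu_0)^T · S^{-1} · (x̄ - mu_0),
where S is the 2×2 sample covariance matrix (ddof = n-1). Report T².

Step 1 — sample mean vector:
  mean(X) = (3 + 2 + 5 + 1 + 3 + 5) / 6 = 19/6 = 3.1667
  mean(Y) = (6 + 4 + 8 + 9 + 9 + 6) / 6 = 42/6 = 7
  x̄ = (3.1667, 7),  deviation x̄ - mu_0 = (3.1667, 7) - (3, 2) = (0.1667, 5).

Step 2 — sample covariance matrix, S[i,j] = (1/(n-1)) · Σ_k (x_{k,i} - mean_i) · (x_{k,j} - mean_j), divisor n-1 = 5:
  S[X,X] = ((-0.1667)·(-0.1667) + (-1.1667)·(-1.1667) + (1.8333)·(1.8333) + (-2.1667)·(-2.1667) + (-0.1667)·(-0.1667) + (1.8333)·(1.8333)) / 5 = 12.8333/5 = 2.5667
  S[X,Y] = ((-0.1667)·(-1) + (-1.1667)·(-3) + (1.8333)·(1) + (-2.1667)·(2) + (-0.1667)·(2) + (1.8333)·(-1)) / 5 = -1/5 = -0.2
  S[Y,Y] = ((-1)·(-1) + (-3)·(-3) + (1)·(1) + (2)·(2) + (2)·(2) + (-1)·(-1)) / 5 = 20/5 = 4
  S = [[2.5667, -0.2],
 [-0.2, 4]].

Step 3 — invert S. det(S) = 2.5667·4 - (-0.2)² = 10.2267.
  S^{-1} = (1/det) · [[d, -b], [-b, a]] = [[0.3911, 0.0196],
 [0.0196, 0.251]].

Step 4 — quadratic form (x̄ - mu_0)^T · S^{-1} · (x̄ - mu_0):
  S^{-1} · (x̄ - mu_0) = (0.163, 1.2581),
  (x̄ - mu_0)^T · [...] = (0.1667)·(0.163) + (5)·(1.2581) = 6.3179.

Step 5 — scale by n: T² = 6 · 6.3179 = 37.9074.

T² ≈ 37.9074


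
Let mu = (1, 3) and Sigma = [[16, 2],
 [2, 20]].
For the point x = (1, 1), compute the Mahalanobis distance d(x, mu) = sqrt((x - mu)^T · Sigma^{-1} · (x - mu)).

Step 1 — centre the observation: (x - mu) = (0, -2).

Step 2 — invert Sigma. det(Sigma) = 16·20 - (2)² = 316.
  Sigma^{-1} = (1/det) · [[d, -b], [-b, a]] = [[0.0633, -0.0063],
 [-0.0063, 0.0506]].

Step 3 — form the quadratic (x - mu)^T · Sigma^{-1} · (x - mu):
  Sigma^{-1} · (x - mu) = (0.0127, -0.1013).
  (x - mu)^T · [Sigma^{-1} · (x - mu)] = (0)·(0.0127) + (-2)·(-0.1013) = 0.2025.

Step 4 — take square root: d = √(0.2025) ≈ 0.45.

d(x, mu) = √(0.2025) ≈ 0.45


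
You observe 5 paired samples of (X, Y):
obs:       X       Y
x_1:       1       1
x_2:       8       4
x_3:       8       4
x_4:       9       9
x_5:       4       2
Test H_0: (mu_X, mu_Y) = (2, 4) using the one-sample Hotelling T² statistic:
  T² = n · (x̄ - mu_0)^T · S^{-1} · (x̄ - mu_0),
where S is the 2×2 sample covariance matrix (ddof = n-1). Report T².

Step 1 — sample mean vector:
  mean(X) = (1 + 8 + 8 + 9 + 4) / 5 = 30/5 = 6
  mean(Y) = (1 + 4 + 4 + 9 + 2) / 5 = 20/5 = 4
  x̄ = (6, 4),  deviation x̄ - mu_0 = (6, 4) - (2, 4) = (4, 0).

Step 2 — sample covariance matrix, S[i,j] = (1/(n-1)) · Σ_k (x_{k,i} - mean_i) · (x_{k,j} - mean_j), divisor n-1 = 4:
  S[X,X] = ((-5)·(-5) + (2)·(2) + (2)·(2) + (3)·(3) + (-2)·(-2)) / 4 = 46/4 = 11.5
  S[X,Y] = ((-5)·(-3) + (2)·(0) + (2)·(0) + (3)·(5) + (-2)·(-2)) / 4 = 34/4 = 8.5
  S[Y,Y] = ((-3)·(-3) + (0)·(0) + (0)·(0) + (5)·(5) + (-2)·(-2)) / 4 = 38/4 = 9.5
  S = [[11.5, 8.5],
 [8.5, 9.5]].

Step 3 — invert S. det(S) = 11.5·9.5 - (8.5)² = 37.
  S^{-1} = (1/det) · [[d, -b], [-b, a]] = [[0.2568, -0.2297],
 [-0.2297, 0.3108]].

Step 4 — quadratic form (x̄ - mu_0)^T · S^{-1} · (x̄ - mu_0):
  S^{-1} · (x̄ - mu_0) = (1.027, -0.9189),
  (x̄ - mu_0)^T · [...] = (4)·(1.027) + (0)·(-0.9189) = 4.1081.

Step 5 — scale by n: T² = 5 · 4.1081 = 20.5405.

T² ≈ 20.5405


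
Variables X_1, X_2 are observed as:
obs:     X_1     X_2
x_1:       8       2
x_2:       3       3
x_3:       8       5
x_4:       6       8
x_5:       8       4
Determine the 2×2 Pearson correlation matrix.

Step 1 — column means:
  mean(X_1) = (8 + 3 + 8 + 6 + 8) / 5 = 33/5 = 6.6
  mean(X_2) = (2 + 3 + 5 + 8 + 4) / 5 = 22/5 = 4.4

Step 2 — sample variances and covariances s[i,j] = (1/(n-1)) · Σ_k (x_{k,i} - mean_i) · (x_{k,j} - mean_j), with n-1 = 4:
  s[X_1,X_1] = ((1.4)·(1.4) + (-3.6)·(-3.6) + (1.4)·(1.4) + (-0.6)·(-0.6) + (1.4)·(1.4)) / 4 = 19.2/4 = 4.8
  s[X_1,X_2] = ((1.4)·(-2.4) + (-3.6)·(-1.4) + (1.4)·(0.6) + (-0.6)·(3.6) + (1.4)·(-0.4)) / 4 = -0.2/4 = -0.05
  s[X_2,X_2] = ((-2.4)·(-2.4) + (-1.4)·(-1.4) + (0.6)·(0.6) + (3.6)·(3.6) + (-0.4)·(-0.4)) / 4 = 21.2/4 = 5.3
  Sample standard deviations s_i = √(s[i,i]):
  s(X_1) = √(4.8) = 2.1909
  s(X_2) = √(5.3) = 2.3022

Step 3 — r_{ij} = s_{ij} / (s_i · s_j):
  r[X_1,X_1] = 1 (diagonal).
  r[X_1,X_2] = -0.05 / (2.1909 · 2.3022) = -0.05 / 5.0438 = -0.0099
  r[X_2,X_2] = 1 (diagonal).

R is symmetric with unit diagonal. Assembling:

R = [[1, -0.0099],
 [-0.0099, 1]]
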